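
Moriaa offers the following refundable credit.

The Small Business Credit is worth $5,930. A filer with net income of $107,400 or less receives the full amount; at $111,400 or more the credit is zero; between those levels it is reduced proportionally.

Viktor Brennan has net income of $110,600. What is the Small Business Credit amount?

Small Business Credit: $110,600 is $3,200 into a $4,000 phase-out range, leaving 800/4,000 of the credit: $5,930 × 800/4,000 = $1,186.

$1,186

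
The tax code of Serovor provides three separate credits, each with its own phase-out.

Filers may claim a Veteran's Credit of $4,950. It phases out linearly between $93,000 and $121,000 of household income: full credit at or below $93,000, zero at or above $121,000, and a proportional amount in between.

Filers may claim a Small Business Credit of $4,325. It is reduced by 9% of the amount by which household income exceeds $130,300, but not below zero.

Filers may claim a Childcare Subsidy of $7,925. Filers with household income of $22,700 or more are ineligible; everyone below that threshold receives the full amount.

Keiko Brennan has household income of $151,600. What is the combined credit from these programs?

$2,408

Veteran's Credit: $151,600 is at or above $121,000, so the credit is $0.
Small Business Credit: 9% of the $21,300 excess over $130,300 is $1,917; credit = $4,325 − $1,917 = $2,408.
Childcare Subsidy: $151,600 meets or exceeds the $22,700 cutoff, so the credit is $0.
Total: $0 + $2,408 + $0 = $2,408.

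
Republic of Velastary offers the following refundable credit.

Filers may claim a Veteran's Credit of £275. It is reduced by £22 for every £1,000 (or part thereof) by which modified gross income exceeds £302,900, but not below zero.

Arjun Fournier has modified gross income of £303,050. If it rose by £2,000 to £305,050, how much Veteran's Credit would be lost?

At £303,050 — income exceeds £302,900 by £150, which is 1 full-or-partial £1,000 increment; reduction = 1 × £22 = £22, leaving £253.
At £305,050 — income exceeds £302,900 by £2,150, which is 3 full-or-partial £1,000 increments; reduction = 3 × £22 = £66, leaving £209.
Lost: £253 − £209 = £44.

£44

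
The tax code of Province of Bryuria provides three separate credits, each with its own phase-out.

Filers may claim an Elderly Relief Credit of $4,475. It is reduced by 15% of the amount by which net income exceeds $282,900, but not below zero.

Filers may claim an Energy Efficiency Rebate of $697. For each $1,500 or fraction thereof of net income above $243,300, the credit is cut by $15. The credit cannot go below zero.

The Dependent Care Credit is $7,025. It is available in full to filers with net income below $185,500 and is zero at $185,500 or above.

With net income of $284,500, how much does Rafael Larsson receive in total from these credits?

$4,512

Elderly Relief Credit: 15% of the $1,600 excess over $282,900 is $240; credit = $4,475 − $240 = $4,235.
Energy Efficiency Rebate: income exceeds $243,300 by $41,200, which is 28 full-or-partial $1,500 increments; reduction = 28 × $15 = $420, leaving $277.
Dependent Care Credit: $284,500 meets or exceeds the $185,500 cutoff, so the credit is $0.
Total: $4,235 + $277 + $0 = $4,512.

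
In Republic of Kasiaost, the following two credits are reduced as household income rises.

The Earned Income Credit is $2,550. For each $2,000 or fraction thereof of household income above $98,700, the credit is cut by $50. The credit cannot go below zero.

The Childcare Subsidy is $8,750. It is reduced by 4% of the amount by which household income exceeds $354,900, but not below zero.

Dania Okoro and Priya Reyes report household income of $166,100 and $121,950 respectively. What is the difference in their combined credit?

Dania ($166,100): Earned Income Credit: income exceeds $98,700 by $67,400, which is 34 full-or-partial $2,000 increments; reduction = 34 × $50 = $1,700, leaving $850. Childcare Subsidy: $166,100 is at or below the $354,900 threshold, so the full $8,750 applies. total $850 + $8,750 = $9,600
Priya ($121,950): Earned Income Credit: income exceeds $98,700 by $23,250, which is 12 full-or-partial $2,000 increments; reduction = 12 × $50 = $600, leaving $1,950. Childcare Subsidy: $121,950 is at or below the $354,900 threshold, so the full $8,750 applies. total $1,950 + $8,750 = $10,700
Difference: |$9,600 − $10,700| = $1,100.

$1,100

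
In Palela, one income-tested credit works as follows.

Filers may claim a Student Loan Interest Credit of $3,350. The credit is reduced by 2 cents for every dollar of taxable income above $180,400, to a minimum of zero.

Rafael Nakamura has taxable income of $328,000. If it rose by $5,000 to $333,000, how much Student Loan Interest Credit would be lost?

At $328,000 — 2% of the $147,600 excess over $180,400 is $2,952; credit = $3,350 − $2,952 = $398.
At $333,000 — 2% of the $152,600 excess over $180,400 is $3,052; credit = $3,350 − $3,052 = $298.
Lost: $398 − $298 = $100.

$100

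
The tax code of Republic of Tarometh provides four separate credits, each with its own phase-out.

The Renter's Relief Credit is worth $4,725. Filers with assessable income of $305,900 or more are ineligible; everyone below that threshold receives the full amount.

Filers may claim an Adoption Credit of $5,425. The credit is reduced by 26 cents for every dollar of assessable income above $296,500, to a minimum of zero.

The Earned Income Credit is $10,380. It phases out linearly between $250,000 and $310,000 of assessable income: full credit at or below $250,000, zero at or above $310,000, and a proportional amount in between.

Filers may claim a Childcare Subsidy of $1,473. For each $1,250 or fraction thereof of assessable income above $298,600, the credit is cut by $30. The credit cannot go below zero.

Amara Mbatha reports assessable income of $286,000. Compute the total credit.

Renter's Relief Credit: $286,000 is below the $305,900 cutoff, so the full $4,725 applies.
Adoption Credit: $286,000 is at or below the $296,500 threshold, so the full $5,425 applies.
Earned Income Credit: $286,000 is $36,000 into a $60,000 phase-out range, leaving 24,000/60,000 of the credit: $10,380 × 24,000/60,000 = $4,152.
Childcare Subsidy: $286,000 is at or below the $298,600 threshold, so the full $1,473 applies.
Total: $4,725 + $5,425 + $4,152 + $1,473 = $15,775.

$15,775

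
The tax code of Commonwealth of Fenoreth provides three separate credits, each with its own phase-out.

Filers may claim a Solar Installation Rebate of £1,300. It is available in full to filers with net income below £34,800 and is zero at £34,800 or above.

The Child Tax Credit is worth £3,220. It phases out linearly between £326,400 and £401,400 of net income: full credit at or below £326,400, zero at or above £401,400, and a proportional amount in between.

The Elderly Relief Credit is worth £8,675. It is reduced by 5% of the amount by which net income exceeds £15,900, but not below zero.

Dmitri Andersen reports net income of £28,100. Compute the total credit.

£12,585

Solar Installation Rebate: £28,100 is below the £34,800 cutoff, so the full £1,300 applies.
Child Tax Credit: £28,100 is at or below the £326,400 threshold, so the full £3,220 applies.
Elderly Relief Credit: 5% of the £12,200 excess over £15,900 is £610; credit = £8,675 − £610 = £8,065.
Total: £1,300 + £3,220 + £8,065 = £12,585.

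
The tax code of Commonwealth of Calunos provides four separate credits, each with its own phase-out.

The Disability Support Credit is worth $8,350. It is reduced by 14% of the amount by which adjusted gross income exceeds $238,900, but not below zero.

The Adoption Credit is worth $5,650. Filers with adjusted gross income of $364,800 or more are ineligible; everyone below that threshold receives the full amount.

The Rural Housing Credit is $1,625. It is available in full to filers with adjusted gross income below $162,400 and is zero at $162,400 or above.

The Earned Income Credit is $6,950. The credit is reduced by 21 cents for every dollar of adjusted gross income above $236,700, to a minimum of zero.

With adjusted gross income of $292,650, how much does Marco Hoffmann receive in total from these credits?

Disability Support Credit: 14% of the $53,750 excess over $238,900 is $7,525; credit = $8,350 − $7,525 = $825.
Adoption Credit: $292,650 is below the $364,800 cutoff, so the full $5,650 applies.
Rural Housing Credit: $292,650 meets or exceeds the $162,400 cutoff, so the credit is $0.
Earned Income Credit: 21% of the $55,950 excess over $236,700 is $11,749.50 ≥ base, so the credit is $0.
Total: $825 + $5,650 + $0 + $0 = $6,475.

$6,475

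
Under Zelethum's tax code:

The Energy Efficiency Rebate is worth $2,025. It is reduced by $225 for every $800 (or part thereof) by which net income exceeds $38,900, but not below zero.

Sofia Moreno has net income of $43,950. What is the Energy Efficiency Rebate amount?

Energy Efficiency Rebate: income exceeds $38,900 by $5,050, which is 7 full-or-partial $800 increments; reduction = 7 × $225 = $1,575, leaving $450.

$450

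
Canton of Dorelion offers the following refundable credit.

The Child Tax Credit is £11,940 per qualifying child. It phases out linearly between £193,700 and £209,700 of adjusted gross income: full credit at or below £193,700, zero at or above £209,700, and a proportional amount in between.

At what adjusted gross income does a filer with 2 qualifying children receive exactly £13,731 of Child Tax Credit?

£200,500

Full credit = 2 × £11,940 = £23,880.
£13,731 is 13,731/23,880 of the full £23,880, so 10,149/23,880 of the £16,000 range has been used: income = £193,700 + £16,000 × 10,149/23,880 = £200,500.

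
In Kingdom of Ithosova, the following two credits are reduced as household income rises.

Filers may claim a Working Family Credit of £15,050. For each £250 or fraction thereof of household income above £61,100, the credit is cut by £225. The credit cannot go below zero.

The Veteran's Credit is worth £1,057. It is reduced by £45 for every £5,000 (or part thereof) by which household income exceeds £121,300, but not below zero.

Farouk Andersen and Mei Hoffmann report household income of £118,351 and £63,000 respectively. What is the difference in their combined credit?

£13,250

Farouk (£118,351): Working Family Credit: income exceeds £61,100 by £57,251 → 230 increments × £225 = £51,750 ≥ base, so the credit is £0. Veteran's Credit: £118,351 is at or below the £121,300 threshold, so the full £1,057 applies. total £0 + £1,057 = £1,057
Mei (£63,000): Working Family Credit: income exceeds £61,100 by £1,900, which is 8 full-or-partial £250 increments; reduction = 8 × £225 = £1,800, leaving £13,250. Veteran's Credit: £63,000 is at or below the £121,300 threshold, so the full £1,057 applies. total £13,250 + £1,057 = £14,307
Difference: |£1,057 − £14,307| = £13,250.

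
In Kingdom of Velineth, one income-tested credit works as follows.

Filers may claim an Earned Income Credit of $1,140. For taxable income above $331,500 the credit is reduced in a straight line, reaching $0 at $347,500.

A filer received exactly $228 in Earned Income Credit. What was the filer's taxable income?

$344,300

$228 is 228/1,140 of the full $1,140, so 912/1,140 of the $16,000 range has been used: income = $331,500 + $16,000 × 912/1,140 = $344,300.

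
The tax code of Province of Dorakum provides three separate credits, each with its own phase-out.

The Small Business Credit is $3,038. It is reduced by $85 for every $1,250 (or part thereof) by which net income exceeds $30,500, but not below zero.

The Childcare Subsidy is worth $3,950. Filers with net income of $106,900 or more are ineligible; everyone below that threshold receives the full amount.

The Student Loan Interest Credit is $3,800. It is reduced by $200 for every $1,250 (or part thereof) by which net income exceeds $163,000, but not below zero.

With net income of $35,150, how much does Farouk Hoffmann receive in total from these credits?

Small Business Credit: income exceeds $30,500 by $4,650, which is 4 full-or-partial $1,250 increments; reduction = 4 × $85 = $340, leaving $2,698.
Childcare Subsidy: $35,150 is below the $106,900 cutoff, so the full $3,950 applies.
Student Loan Interest Credit: $35,150 is at or below the $163,000 threshold, so the full $3,800 applies.
Total: $2,698 + $3,950 + $3,800 = $10,448.

$10,448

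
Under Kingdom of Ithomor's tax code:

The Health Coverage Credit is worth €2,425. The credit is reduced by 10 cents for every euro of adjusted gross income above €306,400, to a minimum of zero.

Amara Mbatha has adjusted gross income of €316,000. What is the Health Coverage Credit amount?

€1,465

Health Coverage Credit: 10% of the €9,600 excess over €306,400 is €960; credit = €2,425 − €960 = €1,465.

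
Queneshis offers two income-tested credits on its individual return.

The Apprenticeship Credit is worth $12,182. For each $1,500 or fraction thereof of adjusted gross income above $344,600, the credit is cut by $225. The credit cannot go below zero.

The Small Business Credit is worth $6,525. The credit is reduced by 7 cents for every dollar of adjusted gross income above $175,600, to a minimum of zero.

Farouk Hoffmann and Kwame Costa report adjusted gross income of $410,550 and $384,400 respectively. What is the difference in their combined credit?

$3,825

Farouk ($410,550): Apprenticeship Credit: income exceeds $344,600 by $65,950, which is 44 full-or-partial $1,500 increments; reduction = 44 × $225 = $9,900, leaving $2,282. Small Business Credit: 7% of the $234,950 excess over $175,600 is $16,446.50 ≥ base, so the credit is $0. total $2,282 + $0 = $2,282
Kwame ($384,400): Apprenticeship Credit: income exceeds $344,600 by $39,800, which is 27 full-or-partial $1,500 increments; reduction = 27 × $225 = $6,075, leaving $6,107. Small Business Credit: 7% of the $208,800 excess over $175,600 is $14,616 ≥ base, so the credit is $0. total $6,107 + $0 = $6,107
Difference: |$2,282 − $6,107| = $3,825.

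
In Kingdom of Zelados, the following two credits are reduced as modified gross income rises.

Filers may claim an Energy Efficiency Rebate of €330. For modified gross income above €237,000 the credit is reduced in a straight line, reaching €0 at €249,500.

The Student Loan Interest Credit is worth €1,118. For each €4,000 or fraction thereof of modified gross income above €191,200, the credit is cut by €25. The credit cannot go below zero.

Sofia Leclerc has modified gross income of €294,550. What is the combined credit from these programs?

Energy Efficiency Rebate: €294,550 is at or above €249,500, so the credit is €0.
Student Loan Interest Credit: income exceeds €191,200 by €103,350, which is 26 full-or-partial €4,000 increments; reduction = 26 × €25 = €650, leaving €468.
Total: €0 + €468 = €468.

€468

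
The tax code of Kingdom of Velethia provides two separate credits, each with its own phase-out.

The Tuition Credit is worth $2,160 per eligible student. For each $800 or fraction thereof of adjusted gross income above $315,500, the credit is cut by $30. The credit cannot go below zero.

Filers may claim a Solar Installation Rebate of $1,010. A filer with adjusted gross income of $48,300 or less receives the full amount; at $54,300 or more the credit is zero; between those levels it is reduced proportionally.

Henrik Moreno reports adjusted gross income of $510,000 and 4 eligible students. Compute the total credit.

$1,320

Tuition Credit: base = 4 × $2,160 = $8,640. income exceeds $315,500 by $194,500, which is 244 full-or-partial $800 increments; reduction = 244 × $30 = $7,320, leaving $1,320.
Solar Installation Rebate: $510,000 is at or above $54,300, so the credit is $0.
Total: $1,320 + $0 = $1,320.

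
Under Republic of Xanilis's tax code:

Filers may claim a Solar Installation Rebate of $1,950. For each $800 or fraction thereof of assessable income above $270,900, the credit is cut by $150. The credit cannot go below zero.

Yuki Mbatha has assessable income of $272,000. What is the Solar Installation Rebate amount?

Solar Installation Rebate: income exceeds $270,900 by $1,100, which is 2 full-or-partial $800 increments; reduction = 2 × $150 = $300, leaving $1,650.

$1,650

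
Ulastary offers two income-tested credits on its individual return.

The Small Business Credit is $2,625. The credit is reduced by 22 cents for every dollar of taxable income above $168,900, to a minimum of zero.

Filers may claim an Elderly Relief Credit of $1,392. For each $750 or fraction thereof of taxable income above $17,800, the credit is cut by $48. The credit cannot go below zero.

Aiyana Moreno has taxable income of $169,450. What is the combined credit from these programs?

$2,504

Small Business Credit: 22% of the $550 excess over $168,900 is $121; credit = $2,625 − $121 = $2,504.
Elderly Relief Credit: income exceeds $17,800 by $151,650 → 203 increments × $48 = $9,744 ≥ base, so the credit is $0.
Total: $2,504 + $0 = $2,504.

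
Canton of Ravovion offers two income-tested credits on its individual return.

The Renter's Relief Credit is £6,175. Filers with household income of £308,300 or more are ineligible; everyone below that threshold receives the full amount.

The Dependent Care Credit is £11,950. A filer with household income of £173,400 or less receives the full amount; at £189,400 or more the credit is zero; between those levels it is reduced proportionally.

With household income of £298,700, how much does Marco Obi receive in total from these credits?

Renter's Relief Credit: £298,700 is below the £308,300 cutoff, so the full £6,175 applies.
Dependent Care Credit: £298,700 is at or above £189,400, so the credit is £0.
Total: £6,175 + £0 = £6,175.

£6,175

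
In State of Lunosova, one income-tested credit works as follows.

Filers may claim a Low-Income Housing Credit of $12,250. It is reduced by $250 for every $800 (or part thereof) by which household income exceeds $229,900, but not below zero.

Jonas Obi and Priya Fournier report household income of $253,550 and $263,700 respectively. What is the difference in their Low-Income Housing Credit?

Jonas ($253,550): Low-Income Housing Credit: income exceeds $229,900 by $23,650, which is 30 full-or-partial $800 increments; reduction = 30 × $250 = $7,500, leaving $4,750.
Priya ($263,700): Low-Income Housing Credit: income exceeds $229,900 by $33,800, which is 43 full-or-partial $800 increments; reduction = 43 × $250 = $10,750, leaving $1,500.
Difference: |$4,750 − $1,500| = $3,250.

$3,250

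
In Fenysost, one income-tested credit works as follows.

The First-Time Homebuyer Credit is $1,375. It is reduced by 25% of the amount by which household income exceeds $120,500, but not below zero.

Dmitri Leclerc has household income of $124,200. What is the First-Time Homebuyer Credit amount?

$450

First-Time Homebuyer Credit: 25% of the $3,700 excess over $120,500 is $925; credit = $1,375 − $925 = $450.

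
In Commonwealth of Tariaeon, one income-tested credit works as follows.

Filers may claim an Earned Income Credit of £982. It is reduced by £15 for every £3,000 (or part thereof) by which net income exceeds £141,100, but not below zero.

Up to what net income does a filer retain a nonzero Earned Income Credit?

After 65 increments the reduction is 65 × £15 = £975, leaving £7; one more increment wipes it out. Increment 65 ends at excess 65 × £3,000 = £195,000, so the highest qualifying income is £141,100 + £195,000 = £336,100.

£336,100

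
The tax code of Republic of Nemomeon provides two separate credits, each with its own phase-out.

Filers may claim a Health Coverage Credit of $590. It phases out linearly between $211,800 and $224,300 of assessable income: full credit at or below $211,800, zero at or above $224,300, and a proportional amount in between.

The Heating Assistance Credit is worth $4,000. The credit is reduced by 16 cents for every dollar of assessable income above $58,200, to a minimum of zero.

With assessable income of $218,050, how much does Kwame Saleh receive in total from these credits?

Health Coverage Credit: $218,050 is $6,250 into a $12,500 phase-out range, leaving 6,250/12,500 of the credit: $590 × 6,250/12,500 = $295.
Heating Assistance Credit: 16% of the $159,850 excess over $58,200 is $25,576 ≥ base, so the credit is $0.
Total: $295 + $0 = $295.

$295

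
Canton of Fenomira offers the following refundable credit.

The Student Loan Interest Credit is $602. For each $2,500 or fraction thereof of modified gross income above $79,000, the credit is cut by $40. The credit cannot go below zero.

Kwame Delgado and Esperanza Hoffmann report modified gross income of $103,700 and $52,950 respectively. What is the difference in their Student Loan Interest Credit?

$400

Kwame ($103,700): Student Loan Interest Credit: income exceeds $79,000 by $24,700, which is 10 full-or-partial $2,500 increments; reduction = 10 × $40 = $400, leaving $202.
Esperanza ($52,950): Student Loan Interest Credit: $52,950 is at or below the $79,000 threshold, so the full $602 applies.
Difference: |$202 − $602| = $400.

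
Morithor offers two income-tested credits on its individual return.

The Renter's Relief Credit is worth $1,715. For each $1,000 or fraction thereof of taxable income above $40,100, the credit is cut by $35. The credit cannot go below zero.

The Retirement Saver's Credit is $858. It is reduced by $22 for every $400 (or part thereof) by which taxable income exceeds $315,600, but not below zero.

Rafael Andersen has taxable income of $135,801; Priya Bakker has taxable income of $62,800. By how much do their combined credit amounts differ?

Rafael ($135,801): Renter's Relief Credit: income exceeds $40,100 by $95,701 → 96 increments × $35 = $3,360 ≥ base, so the credit is $0. Retirement Saver's Credit: $135,801 is at or below the $315,600 threshold, so the full $858 applies. total $0 + $858 = $858
Priya ($62,800): Renter's Relief Credit: income exceeds $40,100 by $22,700, which is 23 full-or-partial $1,000 increments; reduction = 23 × $35 = $805, leaving $910. Retirement Saver's Credit: $62,800 is at or below the $315,600 threshold, so the full $858 applies. total $910 + $858 = $1,768
Difference: |$858 − $1,768| = $910.

$910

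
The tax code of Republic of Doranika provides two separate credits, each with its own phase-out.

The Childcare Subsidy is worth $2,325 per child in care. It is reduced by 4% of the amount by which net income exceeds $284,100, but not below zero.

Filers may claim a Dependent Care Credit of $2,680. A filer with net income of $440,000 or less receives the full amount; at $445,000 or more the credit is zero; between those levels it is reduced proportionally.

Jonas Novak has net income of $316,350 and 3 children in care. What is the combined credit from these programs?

Childcare Subsidy: base = 3 × $2,325 = $6,975. 4% of the $32,250 excess over $284,100 is $1,290; credit = $6,975 − $1,290 = $5,685.
Dependent Care Credit: $316,350 is at or below the $440,000 threshold, so the full $2,680 applies.
Total: $5,685 + $2,680 = $8,365.

$8,365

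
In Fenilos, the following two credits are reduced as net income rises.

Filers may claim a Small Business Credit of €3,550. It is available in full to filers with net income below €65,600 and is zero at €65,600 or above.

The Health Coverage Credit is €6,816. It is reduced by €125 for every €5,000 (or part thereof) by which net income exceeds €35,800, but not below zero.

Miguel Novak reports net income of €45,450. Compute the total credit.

€10,116

Small Business Credit: €45,450 is below the €65,600 cutoff, so the full €3,550 applies.
Health Coverage Credit: income exceeds €35,800 by €9,650, which is 2 full-or-partial €5,000 increments; reduction = 2 × €125 = €250, leaving €6,566.
Total: €3,550 + €6,566 = €10,116.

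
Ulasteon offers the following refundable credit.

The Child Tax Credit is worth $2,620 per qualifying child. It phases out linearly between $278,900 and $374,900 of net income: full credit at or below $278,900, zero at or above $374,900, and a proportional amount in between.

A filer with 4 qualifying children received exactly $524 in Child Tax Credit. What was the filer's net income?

Full credit = 4 × $2,620 = $10,480.
$524 is 524/10,480 of the full $10,480, so 9,956/10,480 of the $96,000 range has been used: income = $278,900 + $96,000 × 9,956/10,480 = $370,100.

$370,100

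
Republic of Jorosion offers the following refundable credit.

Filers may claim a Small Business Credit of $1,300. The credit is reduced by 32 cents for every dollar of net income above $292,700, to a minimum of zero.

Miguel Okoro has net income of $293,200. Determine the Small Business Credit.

Small Business Credit: 32% of the $500 excess over $292,700 is $160; credit = $1,300 − $160 = $1,140.

$1,140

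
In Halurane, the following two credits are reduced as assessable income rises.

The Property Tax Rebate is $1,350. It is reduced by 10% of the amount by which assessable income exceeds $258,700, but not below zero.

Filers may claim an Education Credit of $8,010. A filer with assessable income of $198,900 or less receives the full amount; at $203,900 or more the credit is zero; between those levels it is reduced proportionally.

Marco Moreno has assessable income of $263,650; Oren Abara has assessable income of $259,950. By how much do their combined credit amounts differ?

Marco ($263,650): Property Tax Rebate: 10% of the $4,950 excess over $258,700 is $495; credit = $1,350 − $495 = $855. Education Credit: $263,650 is at or above $203,900, so the credit is $0. total $855 + $0 = $855
Oren ($259,950): Property Tax Rebate: 10% of the $1,250 excess over $258,700 is $125; credit = $1,350 − $125 = $1,225. Education Credit: $259,950 is at or above $203,900, so the credit is $0. total $1,225 + $0 = $1,225
Difference: |$855 − $1,225| = $370.

$370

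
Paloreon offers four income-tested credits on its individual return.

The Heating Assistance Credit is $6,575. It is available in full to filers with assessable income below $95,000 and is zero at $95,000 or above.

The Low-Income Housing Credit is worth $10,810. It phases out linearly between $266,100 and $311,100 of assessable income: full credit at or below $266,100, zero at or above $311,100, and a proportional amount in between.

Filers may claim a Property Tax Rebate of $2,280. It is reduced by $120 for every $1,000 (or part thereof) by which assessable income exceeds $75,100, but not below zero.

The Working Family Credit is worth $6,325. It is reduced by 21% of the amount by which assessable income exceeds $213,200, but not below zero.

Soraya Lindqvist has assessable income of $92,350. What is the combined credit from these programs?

$23,830

Heating Assistance Credit: $92,350 is below the $95,000 cutoff, so the full $6,575 applies.
Low-Income Housing Credit: $92,350 is at or below the $266,100 threshold, so the full $10,810 applies.
Property Tax Rebate: income exceeds $75,100 by $17,250, which is 18 full-or-partial $1,000 increments; reduction = 18 × $120 = $2,160, leaving $120.
Working Family Credit: $92,350 is at or below the $213,200 threshold, so the full $6,325 applies.
Total: $6,575 + $10,810 + $120 + $6,325 = $23,830.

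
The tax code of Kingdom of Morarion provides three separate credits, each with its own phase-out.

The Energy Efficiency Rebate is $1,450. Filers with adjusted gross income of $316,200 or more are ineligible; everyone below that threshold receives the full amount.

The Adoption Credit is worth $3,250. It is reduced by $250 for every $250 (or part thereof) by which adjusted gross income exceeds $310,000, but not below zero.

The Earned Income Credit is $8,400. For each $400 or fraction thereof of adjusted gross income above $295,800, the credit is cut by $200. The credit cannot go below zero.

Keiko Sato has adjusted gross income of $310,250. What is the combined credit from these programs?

$5,450

Energy Efficiency Rebate: $310,250 is below the $316,200 cutoff, so the full $1,450 applies.
Adoption Credit: income exceeds $310,000 by $250, which is 1 full-or-partial $250 increment; reduction = 1 × $250 = $250, leaving $3,000.
Earned Income Credit: income exceeds $295,800 by $14,450, which is 37 full-or-partial $400 increments; reduction = 37 × $200 = $7,400, leaving $1,000.
Total: $1,450 + $3,000 + $1,000 = $5,450.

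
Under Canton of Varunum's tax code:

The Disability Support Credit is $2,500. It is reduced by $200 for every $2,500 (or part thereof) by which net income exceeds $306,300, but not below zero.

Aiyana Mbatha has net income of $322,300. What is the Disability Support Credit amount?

Disability Support Credit: income exceeds $306,300 by $16,000, which is 7 full-or-partial $2,500 increments; reduction = 7 × $200 = $1,400, leaving $1,100.

$1,100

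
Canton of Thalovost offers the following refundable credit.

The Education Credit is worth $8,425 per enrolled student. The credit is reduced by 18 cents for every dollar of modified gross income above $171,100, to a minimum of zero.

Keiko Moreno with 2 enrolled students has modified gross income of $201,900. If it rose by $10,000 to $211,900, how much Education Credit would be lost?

$1,800

At $201,900 — base = 2 × $8,425 = $16,850. 18% of the $30,800 excess over $171,100 is $5,544; credit = $16,850 − $5,544 = $11,306.
At $211,900 — base = 2 × $8,425 = $16,850. 18% of the $40,800 excess over $171,100 is $7,344; credit = $16,850 − $7,344 = $9,506.
Lost: $11,306 − $9,506 = $1,800.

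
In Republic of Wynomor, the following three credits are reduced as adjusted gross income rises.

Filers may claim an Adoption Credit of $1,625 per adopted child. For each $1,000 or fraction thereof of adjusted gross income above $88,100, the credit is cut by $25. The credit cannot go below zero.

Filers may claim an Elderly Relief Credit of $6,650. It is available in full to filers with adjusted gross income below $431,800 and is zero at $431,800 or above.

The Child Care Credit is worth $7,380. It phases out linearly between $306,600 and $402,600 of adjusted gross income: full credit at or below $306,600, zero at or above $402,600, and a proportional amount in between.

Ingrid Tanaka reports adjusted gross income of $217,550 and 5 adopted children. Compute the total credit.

$18,905

Adoption Credit: base = 5 × $1,625 = $8,125. income exceeds $88,100 by $129,450, which is 130 full-or-partial $1,000 increments; reduction = 130 × $25 = $3,250, leaving $4,875.
Elderly Relief Credit: $217,550 is below the $431,800 cutoff, so the full $6,650 applies.
Child Care Credit: $217,550 is at or below the $306,600 threshold, so the full $7,380 applies.
Total: $4,875 + $6,650 + $7,380 = $18,905.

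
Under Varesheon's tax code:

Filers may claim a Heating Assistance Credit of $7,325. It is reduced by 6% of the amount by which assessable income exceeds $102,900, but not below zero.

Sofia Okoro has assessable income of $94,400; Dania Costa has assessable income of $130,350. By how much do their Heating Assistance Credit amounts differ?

Sofia ($94,400): Heating Assistance Credit: $94,400 is at or below the $102,900 threshold, so the full $7,325 applies.
Dania ($130,350): Heating Assistance Credit: 6% of the $27,450 excess over $102,900 is $1,647; credit = $7,325 − $1,647 = $5,678.
Difference: |$7,325 − $5,678| = $1,647.

$1,647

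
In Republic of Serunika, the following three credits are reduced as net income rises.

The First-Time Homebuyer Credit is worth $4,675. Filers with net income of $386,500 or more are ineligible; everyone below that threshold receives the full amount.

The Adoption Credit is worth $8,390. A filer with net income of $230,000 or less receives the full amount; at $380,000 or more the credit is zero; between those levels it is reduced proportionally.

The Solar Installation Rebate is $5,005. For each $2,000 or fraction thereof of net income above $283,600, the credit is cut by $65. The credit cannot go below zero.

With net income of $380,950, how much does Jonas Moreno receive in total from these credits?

$6,495

First-Time Homebuyer Credit: $380,950 is below the $386,500 cutoff, so the full $4,675 applies.
Adoption Credit: $380,950 is at or above $380,000, so the credit is $0.
Solar Installation Rebate: income exceeds $283,600 by $97,350, which is 49 full-or-partial $2,000 increments; reduction = 49 × $65 = $3,185, leaving $1,820.
Total: $4,675 + $0 + $1,820 = $6,495.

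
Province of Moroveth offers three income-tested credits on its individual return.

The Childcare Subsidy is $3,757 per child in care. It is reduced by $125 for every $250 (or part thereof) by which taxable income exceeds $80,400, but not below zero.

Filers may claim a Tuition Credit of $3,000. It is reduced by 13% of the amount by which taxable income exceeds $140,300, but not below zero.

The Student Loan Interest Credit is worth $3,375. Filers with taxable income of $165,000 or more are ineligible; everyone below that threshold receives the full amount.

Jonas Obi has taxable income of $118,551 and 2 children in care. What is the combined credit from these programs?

$6,375

Childcare Subsidy: base = 2 × $3,757 = $7,514. income exceeds $80,400 by $38,151 → 153 increments × $125 = $19,125 ≥ base, so the credit is $0.
Tuition Credit: $118,551 is at or below the $140,300 threshold, so the full $3,000 applies.
Student Loan Interest Credit: $118,551 is below the $165,000 cutoff, so the full $3,375 applies.
Total: $0 + $3,000 + $3,375 = $6,375.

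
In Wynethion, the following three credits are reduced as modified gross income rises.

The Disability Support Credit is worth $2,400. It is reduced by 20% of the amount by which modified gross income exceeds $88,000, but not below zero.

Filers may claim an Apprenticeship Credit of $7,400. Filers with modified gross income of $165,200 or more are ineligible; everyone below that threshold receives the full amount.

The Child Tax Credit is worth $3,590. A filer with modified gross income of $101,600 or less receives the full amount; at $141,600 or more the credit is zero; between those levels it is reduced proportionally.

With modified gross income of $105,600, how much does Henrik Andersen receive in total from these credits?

Disability Support Credit: 20% of the $17,600 excess over $88,000 is $3,520 ≥ base, so the credit is $0.
Apprenticeship Credit: $105,600 is below the $165,200 cutoff, so the full $7,400 applies.
Child Tax Credit: $105,600 is $4,000 into a $40,000 phase-out range, leaving 36,000/40,000 of the credit: $3,590 × 36,000/40,000 = $3,231.
Total: $0 + $7,400 + $3,231 = $10,631.

$10,631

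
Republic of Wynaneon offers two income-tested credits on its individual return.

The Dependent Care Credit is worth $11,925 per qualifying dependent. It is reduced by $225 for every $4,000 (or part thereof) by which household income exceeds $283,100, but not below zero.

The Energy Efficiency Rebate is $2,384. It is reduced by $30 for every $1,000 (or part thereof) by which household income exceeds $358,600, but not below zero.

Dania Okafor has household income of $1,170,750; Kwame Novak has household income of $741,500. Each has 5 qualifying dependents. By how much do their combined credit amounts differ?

$24,075

Dania ($1,170,750): Dependent Care Credit: base = 5 × $11,925 = $59,625. income exceeds $283,100 by $887,650, which is 222 full-or-partial $4,000 increments; reduction = 222 × $225 = $49,950, leaving $9,675. Energy Efficiency Rebate: income exceeds $358,600 by $812,150 → 813 increments × $30 = $24,390 ≥ base, so the credit is $0. total $9,675 + $0 = $9,675
Kwame ($741,500): Dependent Care Credit: base = 5 × $11,925 = $59,625. income exceeds $283,100 by $458,400, which is 115 full-or-partial $4,000 increments; reduction = 115 × $225 = $25,875, leaving $33,750. Energy Efficiency Rebate: income exceeds $358,600 by $382,900 → 383 increments × $30 = $11,490 ≥ base, so the credit is $0. total $33,750 + $0 = $33,750
Difference: |$9,675 − $33,750| = $24,075.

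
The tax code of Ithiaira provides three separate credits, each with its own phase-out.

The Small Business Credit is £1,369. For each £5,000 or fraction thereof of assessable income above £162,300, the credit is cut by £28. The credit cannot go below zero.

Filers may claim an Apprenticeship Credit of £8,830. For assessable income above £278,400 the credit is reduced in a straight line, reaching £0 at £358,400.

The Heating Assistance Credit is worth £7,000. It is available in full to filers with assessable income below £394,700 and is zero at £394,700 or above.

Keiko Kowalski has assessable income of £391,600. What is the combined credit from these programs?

Small Business Credit: income exceeds £162,300 by £229,300, which is 46 full-or-partial £5,000 increments; reduction = 46 × £28 = £1,288, leaving £81.
Apprenticeship Credit: £391,600 is at or above £358,400, so the credit is £0.
Heating Assistance Credit: £391,600 is below the £394,700 cutoff, so the full £7,000 applies.
Total: £81 + £0 + £7,000 = £7,081.

£7,081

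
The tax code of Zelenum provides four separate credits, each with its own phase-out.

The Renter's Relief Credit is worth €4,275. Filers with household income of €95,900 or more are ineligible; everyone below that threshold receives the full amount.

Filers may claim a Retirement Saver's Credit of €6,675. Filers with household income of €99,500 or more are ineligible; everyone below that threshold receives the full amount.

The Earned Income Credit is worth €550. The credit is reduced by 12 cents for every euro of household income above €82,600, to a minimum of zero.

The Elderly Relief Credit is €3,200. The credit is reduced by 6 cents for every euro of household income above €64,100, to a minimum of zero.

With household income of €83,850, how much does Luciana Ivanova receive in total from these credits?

€13,365

Renter's Relief Credit: €83,850 is below the €95,900 cutoff, so the full €4,275 applies.
Retirement Saver's Credit: €83,850 is below the €99,500 cutoff, so the full €6,675 applies.
Earned Income Credit: 12% of the €1,250 excess over €82,600 is €150; credit = €550 − €150 = €400.
Elderly Relief Credit: 6% of the €19,750 excess over €64,100 is €1,185; credit = €3,200 − €1,185 = €2,015.
Total: €4,275 + €6,675 + €400 + €2,015 = €13,365.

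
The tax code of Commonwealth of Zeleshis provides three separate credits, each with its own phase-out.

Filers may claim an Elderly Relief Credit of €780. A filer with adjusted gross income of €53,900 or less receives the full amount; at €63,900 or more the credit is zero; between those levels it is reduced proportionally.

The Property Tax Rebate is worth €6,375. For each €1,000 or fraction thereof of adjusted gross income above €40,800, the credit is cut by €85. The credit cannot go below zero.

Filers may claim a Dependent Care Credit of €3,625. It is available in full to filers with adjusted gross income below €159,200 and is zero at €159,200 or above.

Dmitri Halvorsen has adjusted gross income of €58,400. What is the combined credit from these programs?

€8,899

Elderly Relief Credit: €58,400 is €4,500 into a €10,000 phase-out range, leaving 5,500/10,000 of the credit: €780 × 5,500/10,000 = €429.
Property Tax Rebate: income exceeds €40,800 by €17,600, which is 18 full-or-partial €1,000 increments; reduction = 18 × €85 = €1,530, leaving €4,845.
Dependent Care Credit: €58,400 is below the €159,200 cutoff, so the full €3,625 applies.
Total: €429 + €4,845 + €3,625 = €8,899.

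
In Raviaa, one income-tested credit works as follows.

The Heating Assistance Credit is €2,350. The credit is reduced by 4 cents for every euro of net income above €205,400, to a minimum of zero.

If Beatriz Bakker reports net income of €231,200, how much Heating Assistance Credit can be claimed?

€1,318

Heating Assistance Credit: 4% of the €25,800 excess over €205,400 is €1,032; credit = €2,350 − €1,032 = €1,318.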